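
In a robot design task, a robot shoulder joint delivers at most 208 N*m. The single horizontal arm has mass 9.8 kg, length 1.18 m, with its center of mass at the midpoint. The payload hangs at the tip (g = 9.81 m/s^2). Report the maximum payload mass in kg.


tau_arm = m_arm*g*(L/2) = 9.8*9.81*1.18/2 = 56.7214 N*m
tau_payload = tau_max - tau_arm = 208 - 56.7214 = 151.2786
m_payload = tau_payload / (g*L) = 151.2786 / (9.81*1.18) = 13.0685

13.0685 kg


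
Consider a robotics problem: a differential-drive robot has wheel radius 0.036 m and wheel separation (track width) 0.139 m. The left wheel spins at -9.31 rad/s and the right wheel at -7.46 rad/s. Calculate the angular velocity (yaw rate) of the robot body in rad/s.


omega = r*(wR - wL)/L = 0.036*(-7.46 - (-9.31))/0.139 = 0.4791

0.4791 rad/s


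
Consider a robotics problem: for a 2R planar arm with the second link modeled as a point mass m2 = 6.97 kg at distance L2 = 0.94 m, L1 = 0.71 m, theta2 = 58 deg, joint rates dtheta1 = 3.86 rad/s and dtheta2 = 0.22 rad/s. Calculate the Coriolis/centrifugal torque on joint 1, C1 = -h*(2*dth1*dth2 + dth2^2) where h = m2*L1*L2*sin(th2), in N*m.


h = m2*L1*L2*sin(th2) = 6.97*0.71*0.94*sin(58 deg) = 3.944931
C1 = -h*(2*3.86*0.22 + 0.22^2) = -3.944931*1.7468 = -6.8910

-6.8910 N*m


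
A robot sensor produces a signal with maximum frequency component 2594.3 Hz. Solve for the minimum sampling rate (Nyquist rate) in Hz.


f_s,min = 2*f_max = 2*2594.3 = 5188.6000

5188.6000 Hz


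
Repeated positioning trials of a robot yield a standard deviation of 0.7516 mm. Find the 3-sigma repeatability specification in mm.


repeatability = 3*sigma = 3*0.7516 = 2.2548

2.2548 mm


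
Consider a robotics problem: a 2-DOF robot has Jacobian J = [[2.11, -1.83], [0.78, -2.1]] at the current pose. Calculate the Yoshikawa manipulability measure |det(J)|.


det(J) = 2.11*-2.1 - (-1.83)*(0.78) = -3.0036
|det(J)| = 3.0036

3.0036


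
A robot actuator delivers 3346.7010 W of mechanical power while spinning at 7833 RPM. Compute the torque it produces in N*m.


omega = 7833 * 2*pi/60 = 820.269842 rad/s
tau = P / omega = 3346.7010 / 820.269842 = 4.0800

4.0800 N*m


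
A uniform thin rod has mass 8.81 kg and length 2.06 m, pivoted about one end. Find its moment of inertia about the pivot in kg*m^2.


I = (1/3)*m*L^2 = (1/3)*8.81*2.06^2 = 12.4620

12.4620 kg*m^2


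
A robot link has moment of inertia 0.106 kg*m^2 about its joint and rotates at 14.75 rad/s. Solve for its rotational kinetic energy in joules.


KE = (1/2)*I*omega^2 = 0.5*0.106*14.75^2 = 11.5308

11.5308 J


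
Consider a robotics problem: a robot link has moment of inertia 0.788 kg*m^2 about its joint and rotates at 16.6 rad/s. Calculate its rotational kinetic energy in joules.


KE = (1/2)*I*omega^2 = 0.5*0.788*16.6^2 = 108.5706

108.5706 J


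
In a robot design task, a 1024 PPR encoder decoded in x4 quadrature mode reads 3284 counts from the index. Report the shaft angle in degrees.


angle = counts * 360 / (PPR*4) = 3284 * 360 / 4096 = 288.6328

288.6328 degrees


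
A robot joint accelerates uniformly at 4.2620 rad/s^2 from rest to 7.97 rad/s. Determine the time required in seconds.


t = delta_omega / alpha = 7.97 / 4.2620 = 1.8700

1.8700 s


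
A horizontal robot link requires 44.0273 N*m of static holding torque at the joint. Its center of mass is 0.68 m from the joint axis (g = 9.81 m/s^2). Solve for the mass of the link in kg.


m = tau / (g*L) = 44.0273 / (9.81 * 0.68) = 6.6000

6.6000 kg


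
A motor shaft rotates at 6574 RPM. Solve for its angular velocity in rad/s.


omega = 6574 * 2*pi/60 = 688.4277

688.4277 rad/s


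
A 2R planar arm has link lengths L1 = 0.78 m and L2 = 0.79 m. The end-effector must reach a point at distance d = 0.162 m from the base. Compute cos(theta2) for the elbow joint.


cos(th2) = (d^2 - L1^2 - L2^2)/(2*L1*L2) = (0.162^2 - 0.78^2 - 0.79^2)/(2*0.78*0.79) = -0.9788

-0.9788


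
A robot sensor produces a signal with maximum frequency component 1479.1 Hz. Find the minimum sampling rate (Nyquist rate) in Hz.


f_s,min = 2*f_max = 2*1479.1 = 2958.2000

2958.2000 Hz


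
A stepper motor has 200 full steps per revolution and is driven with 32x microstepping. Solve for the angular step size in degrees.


step = 360/(200*32) = 360/6400 = 0.0563

0.0563 degrees


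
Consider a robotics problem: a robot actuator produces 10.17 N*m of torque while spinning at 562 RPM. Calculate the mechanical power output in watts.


omega = 562 * 2*pi/60 = 58.852502 rad/s
P = tau * omega = 10.17 * 58.852502 = 598.5299

598.5299 W


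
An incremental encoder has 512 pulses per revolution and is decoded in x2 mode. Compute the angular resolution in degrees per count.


resolution = 360 / (PPR * 2) = 360 / 1024 = 0.3516

0.3516 degrees


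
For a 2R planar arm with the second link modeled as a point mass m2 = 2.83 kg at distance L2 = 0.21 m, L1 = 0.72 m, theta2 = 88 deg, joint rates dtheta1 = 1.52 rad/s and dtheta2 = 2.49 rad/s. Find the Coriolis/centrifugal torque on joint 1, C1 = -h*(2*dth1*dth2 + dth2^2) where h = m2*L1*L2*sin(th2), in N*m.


h = m2*L1*L2*sin(th2) = 2.83*0.72*0.21*sin(88 deg) = 0.427635
C1 = -h*(2*1.52*2.49 + 2.49^2) = -0.427635*13.7697 = -5.8884

-5.8884 N*m


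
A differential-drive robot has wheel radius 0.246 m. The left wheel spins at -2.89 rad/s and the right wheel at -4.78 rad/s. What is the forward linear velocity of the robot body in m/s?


v = r*(wR + wL)/2 = 0.246*(-4.78 + -2.89)/2 = -0.9434

-0.9434 m/s


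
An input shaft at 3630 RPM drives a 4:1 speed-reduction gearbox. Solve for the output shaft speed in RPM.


omega_out = omega_in / N = 3630 / 4 = 907.5000

907.5000 RPM


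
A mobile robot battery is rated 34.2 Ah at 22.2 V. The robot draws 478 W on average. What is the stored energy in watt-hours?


E = capacity * V = 34.2*22.2 = 759.2400

759.2400 Wh


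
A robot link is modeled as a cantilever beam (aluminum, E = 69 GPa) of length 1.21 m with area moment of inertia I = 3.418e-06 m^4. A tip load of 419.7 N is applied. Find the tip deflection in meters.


delta = F*L^3/(3*E*I) = 419.7*1.21^3/(3*6.900e+10*3.418e-06)
      = 743.5241517/707526 = 0.0011

0.0011 m


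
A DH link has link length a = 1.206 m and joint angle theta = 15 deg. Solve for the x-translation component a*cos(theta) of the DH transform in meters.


a*cos(theta) = 1.206*cos(15 deg) = 1.1649

1.1649 m


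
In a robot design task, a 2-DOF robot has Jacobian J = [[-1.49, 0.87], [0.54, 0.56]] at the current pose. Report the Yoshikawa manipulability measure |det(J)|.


det(J) = -1.49*0.56 - (0.87)*(0.54) = -1.3042
|det(J)| = 1.3042

1.3042


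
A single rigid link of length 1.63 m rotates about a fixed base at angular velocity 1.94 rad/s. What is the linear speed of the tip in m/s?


v = L*omega = 1.63 * 1.94 = 3.1622

3.1622 m/s


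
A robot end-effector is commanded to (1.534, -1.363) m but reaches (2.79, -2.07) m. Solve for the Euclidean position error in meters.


dx = 2.79 - (1.534) = 1.2560, dy = -2.07 - (-1.363) = -0.7070
err = sqrt(1.577536 + 0.499849) = 1.4413

1.4413 m


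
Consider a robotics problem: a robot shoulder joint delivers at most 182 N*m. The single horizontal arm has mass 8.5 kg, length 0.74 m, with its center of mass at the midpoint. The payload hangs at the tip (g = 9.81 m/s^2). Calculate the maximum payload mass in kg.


tau_arm = m_arm*g*(L/2) = 8.5*9.81*0.74/2 = 30.8525 N*m
tau_payload = tau_max - tau_arm = 182 - 30.8525 = 151.1475
m_payload = tau_payload / (g*L) = 151.1475 / (9.81*0.74) = 20.8209

20.8209 kg


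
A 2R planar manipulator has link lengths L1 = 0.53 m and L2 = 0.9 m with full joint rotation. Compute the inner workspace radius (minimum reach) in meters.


r_min = |L1 - L2| = |0.53 - 0.9| = 0.3700

0.3700 m


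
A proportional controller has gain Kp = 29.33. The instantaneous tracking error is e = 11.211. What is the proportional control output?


u_P = Kp * e = 29.33 * 11.211 = 328.8186

328.8186


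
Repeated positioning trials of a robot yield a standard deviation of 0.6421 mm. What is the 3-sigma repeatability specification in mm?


repeatability = 3*sigma = 3*0.6421 = 1.9263

1.9263 mm


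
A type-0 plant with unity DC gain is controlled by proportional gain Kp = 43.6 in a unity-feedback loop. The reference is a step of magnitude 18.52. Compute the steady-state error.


e_ss = R/(1 + Kp) = 18.52/(1 + 43.6) = 18.52/44.6000 = 0.4152

0.4152


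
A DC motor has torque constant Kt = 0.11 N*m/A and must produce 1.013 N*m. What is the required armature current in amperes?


I = tau / Kt = 1.013/0.11 = 9.2091

9.2091 A


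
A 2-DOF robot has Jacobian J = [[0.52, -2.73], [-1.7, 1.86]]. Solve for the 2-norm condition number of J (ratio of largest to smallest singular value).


JJ^T eigenvalues: trace(JJ^T) = 14.0729, det(JJ^T) = det(J)^2 = 13.49680644
s_max^2 = (14.0729 + sqrt(144.05928865))/2 = 13.03768505
s_min^2 = (14.0729 - sqrt(144.05928865))/2 = 1.03521495
kappa = s_max/s_min = sqrt(13.03768505/1.03521495) = 3.5488

3.5488


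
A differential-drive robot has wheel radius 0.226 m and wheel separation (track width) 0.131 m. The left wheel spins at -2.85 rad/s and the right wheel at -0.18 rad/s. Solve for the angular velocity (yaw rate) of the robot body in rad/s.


omega = r*(wR - wL)/L = 0.226*(-0.18 - (-2.85))/0.131 = 4.6063

4.6063 rad/s


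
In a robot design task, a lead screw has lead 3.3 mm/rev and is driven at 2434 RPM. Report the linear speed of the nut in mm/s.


v = lead * (RPM/60) = 3.3*2434/60 = 133.8700

133.8700 mm/s


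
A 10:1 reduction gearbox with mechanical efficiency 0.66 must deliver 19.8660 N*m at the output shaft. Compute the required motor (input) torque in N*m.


tau_in = tau_out / (N * eta) = 19.8660 / (10 * 0.66) = 3.0100

3.0100 N*m


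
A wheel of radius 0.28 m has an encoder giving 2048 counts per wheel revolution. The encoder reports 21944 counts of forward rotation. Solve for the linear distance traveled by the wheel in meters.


revs = 21944/2048 = 10.714844
d = revs * 2*pi*r = 10.714844 * 2*pi*0.28 = 18.8505

18.8505 m


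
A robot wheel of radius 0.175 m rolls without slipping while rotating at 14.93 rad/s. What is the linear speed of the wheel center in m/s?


v = omega * r = 14.93 * 0.175 = 2.6127

2.6127 m/s


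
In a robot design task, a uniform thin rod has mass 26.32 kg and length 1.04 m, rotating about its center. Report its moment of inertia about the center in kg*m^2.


I = (1/12)*m*L^2 = (1/12)*26.32*1.04^2 = 2.3723

2.3723 kg*m^2


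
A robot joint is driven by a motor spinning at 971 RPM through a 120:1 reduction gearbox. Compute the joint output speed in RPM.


omega_joint = omega_motor / N = 971 / 120 = 8.0917

8.0917 RPM


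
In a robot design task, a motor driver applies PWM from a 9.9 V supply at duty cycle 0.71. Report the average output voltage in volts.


V_avg = V_supply * D = 9.9*0.71 = 7.0290

7.0290 V


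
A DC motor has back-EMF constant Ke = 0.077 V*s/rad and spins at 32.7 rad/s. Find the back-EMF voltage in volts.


V_emf = Ke * omega = 0.077*32.7 = 2.5179

2.5179 V


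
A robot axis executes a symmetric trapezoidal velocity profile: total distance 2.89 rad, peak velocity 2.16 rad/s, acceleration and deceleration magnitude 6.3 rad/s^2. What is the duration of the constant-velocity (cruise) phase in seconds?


t_acc = v/a = 0.342857 s, d_acc = v^2/(2a) = 0.370286 rad each
d_cruise = 2.89 - 2*0.370286 = 2.149428 rad
t_cruise = d_cruise/v = 2.149428/2.16 = 0.9951

0.9951 s


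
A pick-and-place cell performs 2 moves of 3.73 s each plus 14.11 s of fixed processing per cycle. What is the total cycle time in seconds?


T = 2*3.73 + 14.11 = 21.5700

21.5700 s


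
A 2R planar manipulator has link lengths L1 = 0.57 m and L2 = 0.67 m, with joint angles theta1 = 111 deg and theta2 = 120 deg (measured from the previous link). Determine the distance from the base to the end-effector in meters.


x = L1*cos(th1) + L2*cos(th1+th2) = -0.625914
y = L1*sin(th1) + L2*sin(th1+th2) = 0.011453
d = sqrt(x^2 + y^2) = sqrt(0.391768 + 1.311712e-04) = 0.6260

0.6260 m


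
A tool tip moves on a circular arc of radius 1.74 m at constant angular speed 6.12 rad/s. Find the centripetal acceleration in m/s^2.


a_c = omega^2 * r = 6.12^2 * 1.74 = 65.1707

65.1707 m/s^2


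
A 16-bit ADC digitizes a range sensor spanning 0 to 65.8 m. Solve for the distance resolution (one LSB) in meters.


res = range / 2^n = 65.8/2^16 = 65.8/65536 = 0.0010

0.0010 m


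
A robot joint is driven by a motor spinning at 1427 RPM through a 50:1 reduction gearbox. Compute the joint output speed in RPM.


omega_joint = omega_motor / N = 1427 / 50 = 28.5400

28.5400 RPM


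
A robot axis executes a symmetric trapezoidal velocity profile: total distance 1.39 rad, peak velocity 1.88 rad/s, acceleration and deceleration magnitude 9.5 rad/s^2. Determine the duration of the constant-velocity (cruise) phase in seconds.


t_acc = v/a = 0.197895 s, d_acc = v^2/(2a) = 0.186021 rad each
d_cruise = 1.39 - 2*0.186021 = 1.017958 rad
t_cruise = d_cruise/v = 1.017958/1.88 = 0.5415

0.5415 s


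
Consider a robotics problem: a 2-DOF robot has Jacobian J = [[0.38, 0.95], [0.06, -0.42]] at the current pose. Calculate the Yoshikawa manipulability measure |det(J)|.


det(J) = 0.38*-0.42 - (0.95)*(0.06) = -0.2166
|det(J)| = 0.2166

0.2166


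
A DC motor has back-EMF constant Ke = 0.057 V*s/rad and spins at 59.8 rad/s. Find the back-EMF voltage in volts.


V_emf = Ke * omega = 0.057*59.8 = 3.4086

3.4086 V


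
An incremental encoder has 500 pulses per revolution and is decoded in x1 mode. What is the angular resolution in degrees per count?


resolution = 360 / (PPR * 1) = 360 / 500 = 0.7200

0.7200 degrees


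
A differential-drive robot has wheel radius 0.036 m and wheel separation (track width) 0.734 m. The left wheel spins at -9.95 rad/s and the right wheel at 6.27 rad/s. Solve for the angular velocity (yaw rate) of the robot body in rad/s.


omega = r*(wR - wL)/L = 0.036*(6.27 - (-9.95))/0.734 = 0.7955

0.7955 rad/s


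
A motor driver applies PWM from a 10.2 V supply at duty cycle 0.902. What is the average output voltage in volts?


V_avg = V_supply * D = 10.2*0.902 = 9.2004

9.2004 V


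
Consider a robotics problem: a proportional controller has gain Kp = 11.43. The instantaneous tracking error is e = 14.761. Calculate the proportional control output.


u_P = Kp * e = 11.43 * 14.761 = 168.7182

168.7182


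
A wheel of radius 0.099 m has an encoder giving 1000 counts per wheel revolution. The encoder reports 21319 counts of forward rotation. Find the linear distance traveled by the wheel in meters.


revs = 21319/1000 = 21.319000
d = revs * 2*pi*r = 21.319000 * 2*pi*0.099 = 13.2612

13.2612 m


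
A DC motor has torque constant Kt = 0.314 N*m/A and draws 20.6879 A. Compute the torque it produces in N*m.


tau = Kt * I = 0.314*20.6879 = 6.4960

6.4960 N*m


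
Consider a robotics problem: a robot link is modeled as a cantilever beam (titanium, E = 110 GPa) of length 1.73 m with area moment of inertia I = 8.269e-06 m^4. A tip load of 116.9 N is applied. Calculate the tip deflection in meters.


delta = F*L^3/(3*E*I) = 116.9*1.73^3/(3*1.100e+11*8.269e-06)
      = 605.2751173/2728770 = 2.2181e-04

2.2181e-04 m


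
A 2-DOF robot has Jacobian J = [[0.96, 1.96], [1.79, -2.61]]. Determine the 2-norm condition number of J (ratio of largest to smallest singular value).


JJ^T eigenvalues: trace(JJ^T) = 14.7794, det(JJ^T) = det(J)^2 = 36.16819600
s_max^2 = (14.7794 + sqrt(73.75788036))/2 = 11.68382041
s_min^2 = (14.7794 - sqrt(73.75788036))/2 = 3.09557959
kappa = s_max/s_min = sqrt(11.68382041/3.09557959) = 1.9428

1.9428


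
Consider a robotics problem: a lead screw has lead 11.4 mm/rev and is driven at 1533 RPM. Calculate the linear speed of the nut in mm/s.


v = lead * (RPM/60) = 11.4*1533/60 = 291.2700

291.2700 mm/s


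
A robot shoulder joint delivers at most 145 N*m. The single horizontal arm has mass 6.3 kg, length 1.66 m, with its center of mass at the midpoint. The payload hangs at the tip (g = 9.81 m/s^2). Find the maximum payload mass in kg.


tau_arm = m_arm*g*(L/2) = 6.3*9.81*1.66/2 = 51.2965 N*m
tau_payload = tau_max - tau_arm = 145 - 51.2965 = 93.7035
m_payload = tau_payload / (g*L) = 93.7035 / (9.81*1.66) = 5.7541

5.7541 kg


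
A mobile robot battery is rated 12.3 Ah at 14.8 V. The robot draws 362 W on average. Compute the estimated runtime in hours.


E = 12.3*14.8 = 182.0400 Wh
t = E/P = 182.0400/362 = 0.5029

0.5029 hours


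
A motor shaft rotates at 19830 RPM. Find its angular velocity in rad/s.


omega = 19830 * 2*pi/60 = 2076.5927

2076.5927 rad/s


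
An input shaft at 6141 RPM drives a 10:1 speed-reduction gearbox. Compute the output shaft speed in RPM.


omega_out = omega_in / N = 6141 / 10 = 614.1000

614.1000 RPM


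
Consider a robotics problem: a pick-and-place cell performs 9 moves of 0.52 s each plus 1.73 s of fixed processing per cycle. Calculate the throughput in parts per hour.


T_cycle = 9*0.52 + 1.73 = 6.4100 s
rate = 3600/T = 561.6225

561.6225 parts/hour


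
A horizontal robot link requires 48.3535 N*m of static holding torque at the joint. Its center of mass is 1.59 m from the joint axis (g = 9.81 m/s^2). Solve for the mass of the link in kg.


m = tau / (g*L) = 48.3535 / (9.81 * 1.59) = 3.1000

3.1000 kg


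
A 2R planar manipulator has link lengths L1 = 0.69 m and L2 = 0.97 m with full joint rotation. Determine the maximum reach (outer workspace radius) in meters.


r_max = L1 + L2 = 0.69 + 0.97 = 1.6600

1.6600 m


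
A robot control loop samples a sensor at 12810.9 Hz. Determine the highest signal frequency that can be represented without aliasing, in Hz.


f_max = f_s/2 = 12810.9/2 = 6405.4500

6405.4500 Hz


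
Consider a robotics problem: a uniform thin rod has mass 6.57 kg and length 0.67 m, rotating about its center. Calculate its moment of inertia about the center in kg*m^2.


I = (1/12)*m*L^2 = (1/12)*6.57*0.67^2 = 0.2458

0.2458 kg*m^2


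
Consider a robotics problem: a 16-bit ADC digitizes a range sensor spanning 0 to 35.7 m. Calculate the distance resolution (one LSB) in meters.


res = range / 2^n = 35.7/2^16 = 35.7/65536 = 5.4474e-04

5.4474e-04 m


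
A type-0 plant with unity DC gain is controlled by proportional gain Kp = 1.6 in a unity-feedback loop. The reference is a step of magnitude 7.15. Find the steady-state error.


e_ss = R/(1 + Kp) = 7.15/(1 + 1.6) = 7.15/2.6000 = 2.7500

2.7500


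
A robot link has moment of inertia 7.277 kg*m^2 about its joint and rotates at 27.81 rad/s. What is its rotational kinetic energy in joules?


KE = (1/2)*I*omega^2 = 0.5*7.277*27.81^2 = 2814.0017

2814.0017 J


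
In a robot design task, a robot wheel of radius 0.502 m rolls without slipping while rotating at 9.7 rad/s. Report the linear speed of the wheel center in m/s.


v = omega * r = 9.7 * 0.502 = 4.8694

4.8694 m/s


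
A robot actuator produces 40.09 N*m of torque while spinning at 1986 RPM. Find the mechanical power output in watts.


omega = 1986 * 2*pi/60 = 207.973434 rad/s
P = tau * omega = 40.09 * 207.973434 = 8337.6550

8337.6550 W


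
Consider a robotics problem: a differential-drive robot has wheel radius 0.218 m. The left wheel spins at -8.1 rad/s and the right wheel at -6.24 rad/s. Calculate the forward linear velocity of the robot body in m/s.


v = r*(wR + wL)/2 = 0.218*(-6.24 + -8.1)/2 = -1.5631

-1.5631 m/s


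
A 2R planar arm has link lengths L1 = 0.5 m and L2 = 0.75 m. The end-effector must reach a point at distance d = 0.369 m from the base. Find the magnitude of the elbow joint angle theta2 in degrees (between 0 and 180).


cos(th2) = (d^2 - L1^2 - L2^2)/(2*L1*L2) = (0.369^2 - 0.5^2 - 0.75^2)/(2*0.5*0.75) = -0.90178533
th2 = acos(-0.90178533) = 154.3937 deg

154.3937 degrees


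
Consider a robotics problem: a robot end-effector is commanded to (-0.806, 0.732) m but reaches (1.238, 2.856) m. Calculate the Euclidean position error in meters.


dx = 1.238 - (-0.806) = 2.0440, dy = 2.856 - (0.732) = 2.1240
err = sqrt(4.177936 + 4.511376) = 2.9478

2.9478 m


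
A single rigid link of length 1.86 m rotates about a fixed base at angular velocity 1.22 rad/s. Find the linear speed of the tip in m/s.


v = L*omega = 1.86 * 1.22 = 2.2692

2.2692 m/s


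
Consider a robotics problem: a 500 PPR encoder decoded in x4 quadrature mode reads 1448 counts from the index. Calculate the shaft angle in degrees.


angle = counts * 360 / (PPR*4) = 1448 * 360 / 2000 = 260.6400

260.6400 degrees


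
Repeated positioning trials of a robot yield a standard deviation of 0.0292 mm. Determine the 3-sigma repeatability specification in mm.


repeatability = 3*sigma = 3*0.0292 = 0.0876

0.0876 mm


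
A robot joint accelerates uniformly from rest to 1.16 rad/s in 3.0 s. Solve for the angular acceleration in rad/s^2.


alpha = delta_omega / t = 1.16 / 3.0 = 0.3867

0.3867 rad/s^2


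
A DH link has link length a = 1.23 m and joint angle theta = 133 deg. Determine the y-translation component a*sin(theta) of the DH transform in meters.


a*sin(theta) = 1.23*sin(133 deg) = 0.8996

0.8996 m


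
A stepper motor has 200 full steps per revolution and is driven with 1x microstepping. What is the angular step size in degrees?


step = 360/(200*1) = 360/200 = 1.8000

1.8000 degrees


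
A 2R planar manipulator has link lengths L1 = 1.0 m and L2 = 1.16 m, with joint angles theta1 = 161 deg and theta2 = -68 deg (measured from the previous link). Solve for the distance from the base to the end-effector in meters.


x = L1*cos(th1) + L2*cos(th1+th2) = -1.006228
y = L1*sin(th1) + L2*sin(th1+th2) = 1.483978
d = sqrt(x^2 + y^2) = sqrt(1.012495 + 2.202191) = 1.7930

1.7930 m


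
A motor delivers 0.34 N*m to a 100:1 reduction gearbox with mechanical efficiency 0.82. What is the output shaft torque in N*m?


tau_out = tau_in * N * eta = 0.34 * 100 * 0.82 = 27.8800

27.8800 N*m


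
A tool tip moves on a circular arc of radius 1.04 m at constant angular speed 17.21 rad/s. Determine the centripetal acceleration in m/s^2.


a_c = omega^2 * r = 17.21^2 * 1.04 = 308.0315

308.0315 m/s^2


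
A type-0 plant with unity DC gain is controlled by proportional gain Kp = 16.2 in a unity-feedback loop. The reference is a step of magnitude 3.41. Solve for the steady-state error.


e_ss = R/(1 + Kp) = 3.41/(1 + 16.2) = 3.41/17.2000 = 0.1983

0.1983


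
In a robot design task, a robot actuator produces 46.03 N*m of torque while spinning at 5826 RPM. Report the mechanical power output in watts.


omega = 5826 * 2*pi/60 = 610.097293 rad/s
P = tau * omega = 46.03 * 610.097293 = 28082.7784

28082.7784 W


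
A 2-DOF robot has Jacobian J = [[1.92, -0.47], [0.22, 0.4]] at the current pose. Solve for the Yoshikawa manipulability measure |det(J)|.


det(J) = 1.92*0.4 - (-0.47)*(0.22) = 0.8714
|det(J)| = 0.8714

0.8714


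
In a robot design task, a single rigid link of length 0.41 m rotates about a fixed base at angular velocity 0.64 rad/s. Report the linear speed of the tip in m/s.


v = L*omega = 0.41 * 0.64 = 0.2624

0.2624 m/s


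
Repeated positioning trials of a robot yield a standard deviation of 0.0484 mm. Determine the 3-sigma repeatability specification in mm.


repeatability = 3*sigma = 3*0.0484 = 0.1452

0.1452 mm


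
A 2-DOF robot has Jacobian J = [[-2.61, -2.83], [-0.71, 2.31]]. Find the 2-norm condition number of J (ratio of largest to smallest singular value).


JJ^T eigenvalues: trace(JJ^T) = 20.6612, det(JJ^T) = det(J)^2 = 64.61587456
s_max^2 = (20.6612 + sqrt(168.42168720))/2 = 16.81946907
s_min^2 = (20.6612 - sqrt(168.42168720))/2 = 3.84173093
kappa = s_max/s_min = sqrt(16.81946907/3.84173093) = 2.0924

2.0924


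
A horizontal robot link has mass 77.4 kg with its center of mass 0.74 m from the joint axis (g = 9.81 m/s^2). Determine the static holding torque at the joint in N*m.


tau = m*g*L = 77.4 * 9.81 * 0.74 = 561.8776

561.8776 N*m


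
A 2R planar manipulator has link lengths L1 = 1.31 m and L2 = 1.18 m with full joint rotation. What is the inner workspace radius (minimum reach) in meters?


r_min = |L1 - L2| = |1.31 - 1.18| = 0.1300

0.1300 m


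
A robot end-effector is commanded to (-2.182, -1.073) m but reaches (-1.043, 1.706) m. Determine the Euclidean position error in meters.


dx = -1.043 - (-2.182) = 1.1390, dy = 1.706 - (-1.073) = 2.7790
err = sqrt(1.297321 + 7.722841) = 3.0034

3.0034 m


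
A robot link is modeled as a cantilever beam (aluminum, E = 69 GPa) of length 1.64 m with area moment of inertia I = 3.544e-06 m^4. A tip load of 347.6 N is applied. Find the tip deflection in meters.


delta = F*L^3/(3*E*I) = 347.6*1.64^3/(3*6.900e+10*3.544e-06)
      = 1533.2441344/733608 = 0.0021

0.0021 m


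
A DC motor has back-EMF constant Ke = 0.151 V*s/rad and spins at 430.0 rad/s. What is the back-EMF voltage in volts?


V_emf = Ke * omega = 0.151*430.0 = 64.9300

64.9300 V


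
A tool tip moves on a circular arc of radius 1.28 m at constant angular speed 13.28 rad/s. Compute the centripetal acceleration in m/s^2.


a_c = omega^2 * r = 13.28^2 * 1.28 = 225.7388

225.7388 m/s^2


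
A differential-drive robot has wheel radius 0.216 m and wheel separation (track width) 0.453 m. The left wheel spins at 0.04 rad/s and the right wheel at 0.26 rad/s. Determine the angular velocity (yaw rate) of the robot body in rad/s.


omega = r*(wR - wL)/L = 0.216*(0.26 - (0.04))/0.453 = 0.1049

0.1049 rad/s


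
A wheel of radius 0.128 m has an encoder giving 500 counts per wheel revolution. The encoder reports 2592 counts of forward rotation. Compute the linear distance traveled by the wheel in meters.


revs = 2592/500 = 5.184000
d = revs * 2*pi*r = 5.184000 * 2*pi*0.128 = 4.1692

4.1692 m


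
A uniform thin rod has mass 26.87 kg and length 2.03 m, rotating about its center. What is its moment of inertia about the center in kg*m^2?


I = (1/12)*m*L^2 = (1/12)*26.87*2.03^2 = 9.2274

9.2274 kg*m^2


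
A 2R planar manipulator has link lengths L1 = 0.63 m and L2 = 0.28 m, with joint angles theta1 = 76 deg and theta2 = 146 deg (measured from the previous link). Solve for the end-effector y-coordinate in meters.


y = L1*sin(th1) + L2*sin(th1+th2) = 0.63*sin(76 deg) + 0.28*sin(222 deg) = 0.4239

0.4239 m


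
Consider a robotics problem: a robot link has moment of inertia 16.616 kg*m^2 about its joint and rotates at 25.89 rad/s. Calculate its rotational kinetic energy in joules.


KE = (1/2)*I*omega^2 = 0.5*16.616*25.89^2 = 5568.7868

5568.7868 J


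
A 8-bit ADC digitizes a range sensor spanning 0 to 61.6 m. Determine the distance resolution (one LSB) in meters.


res = range / 2^n = 61.6/2^8 = 61.6/256 = 0.2406

0.2406 m


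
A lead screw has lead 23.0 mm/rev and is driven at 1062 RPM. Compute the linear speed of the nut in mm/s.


v = lead * (RPM/60) = 23.0*1062/60 = 407.1000

407.1000 mm/s


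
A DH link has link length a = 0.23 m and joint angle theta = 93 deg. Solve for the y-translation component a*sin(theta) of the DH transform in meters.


a*sin(theta) = 0.23*sin(93 deg) = 0.2297

0.2297 m


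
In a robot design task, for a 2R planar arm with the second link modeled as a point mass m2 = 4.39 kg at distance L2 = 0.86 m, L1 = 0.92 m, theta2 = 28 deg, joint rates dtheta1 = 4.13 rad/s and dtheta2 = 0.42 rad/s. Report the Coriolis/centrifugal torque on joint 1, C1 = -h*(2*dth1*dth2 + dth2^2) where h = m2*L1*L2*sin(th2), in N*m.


h = m2*L1*L2*sin(th2) = 4.39*0.92*0.86*sin(28 deg) = 1.630648
C1 = -h*(2*4.13*0.42 + 0.42^2) = -1.630648*3.6456 = -5.9447

-5.9447 N*m


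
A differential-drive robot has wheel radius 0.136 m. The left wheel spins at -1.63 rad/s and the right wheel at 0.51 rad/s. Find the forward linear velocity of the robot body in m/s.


v = r*(wR + wL)/2 = 0.136*(0.51 + -1.63)/2 = -0.0762

-0.0762 m/s


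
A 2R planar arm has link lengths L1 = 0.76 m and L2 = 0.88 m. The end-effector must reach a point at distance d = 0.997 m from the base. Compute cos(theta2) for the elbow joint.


cos(th2) = (d^2 - L1^2 - L2^2)/(2*L1*L2) = (0.997^2 - 0.76^2 - 0.88^2)/(2*0.76*0.88) = -0.2676

-0.2676


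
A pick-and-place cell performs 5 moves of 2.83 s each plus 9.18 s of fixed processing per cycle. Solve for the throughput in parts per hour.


T_cycle = 5*2.83 + 9.18 = 23.3300 s
rate = 3600/T = 154.3078

154.3078 parts/hour


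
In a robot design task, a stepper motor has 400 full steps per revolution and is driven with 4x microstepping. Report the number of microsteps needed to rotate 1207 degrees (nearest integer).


step_size = 360/(400*4) = 360/1600 = 0.225000 deg
n = 1207/(360/1600) = 1207*1600/360 = 5364.4444 -> 5364

5364 steps


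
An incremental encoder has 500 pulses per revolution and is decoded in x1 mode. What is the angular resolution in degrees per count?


resolution = 360 / (PPR * 1) = 360 / 500 = 0.7200

0.7200 degrees


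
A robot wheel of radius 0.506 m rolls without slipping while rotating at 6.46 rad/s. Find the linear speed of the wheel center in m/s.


v = omega * r = 6.46 * 0.506 = 3.2688

3.2688 m/s


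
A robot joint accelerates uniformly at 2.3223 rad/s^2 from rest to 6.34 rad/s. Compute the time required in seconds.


t = delta_omega / alpha = 6.34 / 2.3223 = 2.7301

2.7301 s


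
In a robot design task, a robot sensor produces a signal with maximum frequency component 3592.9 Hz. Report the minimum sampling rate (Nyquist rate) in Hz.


f_s,min = 2*f_max = 2*3592.9 = 7185.8000

7185.8000 Hz


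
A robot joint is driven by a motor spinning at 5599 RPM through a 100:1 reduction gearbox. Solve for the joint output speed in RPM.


omega_joint = omega_motor / N = 5599 / 100 = 55.9900

55.9900 RPM


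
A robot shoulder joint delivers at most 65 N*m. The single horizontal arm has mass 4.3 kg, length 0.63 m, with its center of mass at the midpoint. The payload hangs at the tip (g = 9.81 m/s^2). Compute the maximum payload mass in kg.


tau_arm = m_arm*g*(L/2) = 4.3*9.81*0.63/2 = 13.2876 N*m
tau_payload = tau_max - tau_arm = 65 - 13.2876 = 51.7124
m_payload = tau_payload / (g*L) = 51.7124 / (9.81*0.63) = 8.3673

8.3673 kg


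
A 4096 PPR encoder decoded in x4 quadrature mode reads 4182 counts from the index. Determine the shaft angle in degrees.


angle = counts * 360 / (PPR*4) = 4182 * 360 / 16384 = 91.8896

91.8896 degrees


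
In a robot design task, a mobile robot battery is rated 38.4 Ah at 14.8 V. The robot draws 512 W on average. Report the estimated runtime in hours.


E = 38.4*14.8 = 568.3200 Wh
t = E/P = 568.3200/512 = 1.1100

1.1100 hours


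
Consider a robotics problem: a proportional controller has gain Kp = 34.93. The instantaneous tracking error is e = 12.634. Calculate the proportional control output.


u_P = Kp * e = 34.93 * 12.634 = 441.3056

441.3056


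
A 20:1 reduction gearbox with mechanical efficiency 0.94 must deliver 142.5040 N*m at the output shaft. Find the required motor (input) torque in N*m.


tau_in = tau_out / (N * eta) = 142.5040 / (20 * 0.94) = 7.5800

7.5800 N*m


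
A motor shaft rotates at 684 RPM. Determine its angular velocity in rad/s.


omega = 684 * 2*pi/60 = 71.6283

71.6283 rad/s


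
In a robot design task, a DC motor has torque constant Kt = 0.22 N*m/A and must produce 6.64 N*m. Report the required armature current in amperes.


I = tau / Kt = 6.64/0.22 = 30.1818

30.1818 A


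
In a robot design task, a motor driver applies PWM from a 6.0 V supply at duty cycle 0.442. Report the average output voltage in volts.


V_avg = V_supply * D = 6.0*0.442 = 2.6520

2.6520 V


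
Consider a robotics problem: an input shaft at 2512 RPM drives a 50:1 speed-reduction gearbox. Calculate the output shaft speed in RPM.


omega_out = omega_in / N = 2512 / 50 = 50.2400

50.2400 RPM


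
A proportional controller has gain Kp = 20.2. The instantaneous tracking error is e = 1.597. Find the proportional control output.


u_P = Kp * e = 20.2 * 1.597 = 32.2594

32.2594


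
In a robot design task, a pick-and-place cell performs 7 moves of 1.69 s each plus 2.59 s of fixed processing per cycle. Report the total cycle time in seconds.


T = 7*1.69 + 2.59 = 14.4200

14.4200 s


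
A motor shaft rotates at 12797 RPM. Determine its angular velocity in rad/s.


omega = 12797 * 2*pi/60 = 1340.0987

1340.0987 rad/s


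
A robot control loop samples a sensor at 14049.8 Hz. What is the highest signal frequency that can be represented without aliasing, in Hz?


f_max = f_s/2 = 14049.8/2 = 7024.9000

7024.9000 Hz


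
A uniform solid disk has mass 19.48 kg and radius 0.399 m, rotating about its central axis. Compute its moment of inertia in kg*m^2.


I = (1/2)*m*R^2 = 0.5*19.48*0.399^2 = 1.5506

1.5506 kg*m^2


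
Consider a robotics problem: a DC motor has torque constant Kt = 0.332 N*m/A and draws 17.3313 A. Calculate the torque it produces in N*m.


tau = Kt * I = 0.332*17.3313 = 5.7540

5.7540 N*m


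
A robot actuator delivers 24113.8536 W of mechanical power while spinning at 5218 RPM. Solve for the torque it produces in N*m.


omega = 5218 * 2*pi/60 = 546.427682 rad/s
tau = P / omega = 24113.8536 / 546.427682 = 44.1300

44.1300 N*m


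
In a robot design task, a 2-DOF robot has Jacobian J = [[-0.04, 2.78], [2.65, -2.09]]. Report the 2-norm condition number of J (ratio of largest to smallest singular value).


JJ^T eigenvalues: trace(JJ^T) = 19.1206, det(JJ^T) = det(J)^2 = 53.04791556
s_max^2 = (19.1206 + sqrt(153.40568212))/2 = 15.75315237
s_min^2 = (19.1206 - sqrt(153.40568212))/2 = 3.36744763
kappa = s_max/s_min = sqrt(15.75315237/3.36744763) = 2.1629

2.1629


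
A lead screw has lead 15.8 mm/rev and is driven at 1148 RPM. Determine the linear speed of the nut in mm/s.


v = lead * (RPM/60) = 15.8*1148/60 = 302.3067

302.3067 mm/s


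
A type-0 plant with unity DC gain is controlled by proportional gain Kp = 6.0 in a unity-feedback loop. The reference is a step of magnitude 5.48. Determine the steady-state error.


e_ss = R/(1 + Kp) = 5.48/(1 + 6.0) = 5.48/7.0000 = 0.7829

0.7829


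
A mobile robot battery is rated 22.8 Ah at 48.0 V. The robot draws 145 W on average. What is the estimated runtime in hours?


E = 22.8*48.0 = 1094.4000 Wh
t = E/P = 1094.4000/145 = 7.5476

7.5476 hours


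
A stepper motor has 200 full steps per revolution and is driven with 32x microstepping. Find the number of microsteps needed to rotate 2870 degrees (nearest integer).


step_size = 360/(200*32) = 360/6400 = 0.056250 deg
n = 2870/(360/6400) = 2870*6400/360 = 51022.2222 -> 51022

51022 steps


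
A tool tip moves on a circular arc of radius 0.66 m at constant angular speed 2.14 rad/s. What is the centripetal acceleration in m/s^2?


a_c = omega^2 * r = 2.14^2 * 0.66 = 3.0225

3.0225 m/s^2


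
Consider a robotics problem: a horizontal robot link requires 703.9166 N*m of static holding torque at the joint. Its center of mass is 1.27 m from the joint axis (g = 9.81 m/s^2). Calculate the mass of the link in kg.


m = tau / (g*L) = 703.9166 / (9.81 * 1.27) = 56.5000

56.5000 kg


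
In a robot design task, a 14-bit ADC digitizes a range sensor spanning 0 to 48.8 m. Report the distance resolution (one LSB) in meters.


res = range / 2^n = 48.8/2^14 = 48.8/16384 = 0.0030

0.0030 m


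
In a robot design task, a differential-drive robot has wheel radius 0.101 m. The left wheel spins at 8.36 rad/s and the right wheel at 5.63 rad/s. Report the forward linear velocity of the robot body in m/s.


v = r*(wR + wL)/2 = 0.101*(5.63 + 8.36)/2 = 0.7065

0.7065 m/s


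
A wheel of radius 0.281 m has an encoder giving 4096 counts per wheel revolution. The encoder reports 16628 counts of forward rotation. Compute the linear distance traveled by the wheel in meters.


revs = 16628/4096 = 4.059570
d = revs * 2*pi*r = 4.059570 * 2*pi*0.281 = 7.1675

7.1675 m


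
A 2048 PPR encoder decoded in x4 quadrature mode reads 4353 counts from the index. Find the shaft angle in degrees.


angle = counts * 360 / (PPR*4) = 4353 * 360 / 8192 = 191.2939

191.2939 degrees


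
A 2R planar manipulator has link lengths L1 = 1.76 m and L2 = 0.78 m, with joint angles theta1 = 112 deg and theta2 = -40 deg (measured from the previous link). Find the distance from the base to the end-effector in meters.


x = L1*cos(th1) + L2*cos(th1+th2) = -0.418274
y = L1*sin(th1) + L2*sin(th1+th2) = 2.373668
d = sqrt(x^2 + y^2) = sqrt(0.174953 + 5.634300) = 2.4102

2.4102 m


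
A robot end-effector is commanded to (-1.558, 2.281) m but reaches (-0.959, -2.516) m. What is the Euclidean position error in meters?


dx = -0.959 - (-1.558) = 0.5990, dy = -2.516 - (2.281) = -4.7970
err = sqrt(0.358801 + 23.011209) = 4.8343

4.8343 m


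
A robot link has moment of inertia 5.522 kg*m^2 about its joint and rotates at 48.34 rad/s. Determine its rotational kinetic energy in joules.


KE = (1/2)*I*omega^2 = 0.5*5.522*48.34^2 = 6451.7822

6451.7822 J


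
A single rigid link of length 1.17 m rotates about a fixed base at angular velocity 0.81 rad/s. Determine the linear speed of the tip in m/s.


v = L*omega = 1.17 * 0.81 = 0.9477

0.9477 m/s


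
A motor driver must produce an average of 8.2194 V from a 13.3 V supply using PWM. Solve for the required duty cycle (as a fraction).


D = V_avg/V_supply = 8.2194/13.3 = 0.6180

0.6180


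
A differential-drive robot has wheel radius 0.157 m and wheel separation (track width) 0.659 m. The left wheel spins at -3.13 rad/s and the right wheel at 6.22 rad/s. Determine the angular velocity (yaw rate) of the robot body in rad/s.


omega = r*(wR - wL)/L = 0.157*(6.22 - (-3.13))/0.659 = 2.2275

2.2275 rad/s


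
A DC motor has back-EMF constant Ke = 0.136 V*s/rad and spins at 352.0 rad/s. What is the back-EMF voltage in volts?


V_emf = Ke * omega = 0.136*352.0 = 47.8720

47.8720 V


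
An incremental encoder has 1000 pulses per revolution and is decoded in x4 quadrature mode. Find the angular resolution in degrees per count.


resolution = 360 / (PPR * 4) = 360 / 4000 = 0.0900

0.0900 degrees


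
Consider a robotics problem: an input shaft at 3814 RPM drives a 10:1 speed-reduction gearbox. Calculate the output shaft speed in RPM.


omega_out = omega_in / N = 3814 / 10 = 381.4000

381.4000 RPM


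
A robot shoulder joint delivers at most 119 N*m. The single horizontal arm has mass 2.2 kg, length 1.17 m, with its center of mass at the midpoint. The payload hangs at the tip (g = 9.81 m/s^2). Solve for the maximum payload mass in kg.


tau_arm = m_arm*g*(L/2) = 2.2*9.81*1.17/2 = 12.6255 N*m
tau_payload = tau_max - tau_arm = 119 - 12.6255 = 106.3745
m_payload = tau_payload / (g*L) = 106.3745 / (9.81*1.17) = 9.2679

9.2679 kg


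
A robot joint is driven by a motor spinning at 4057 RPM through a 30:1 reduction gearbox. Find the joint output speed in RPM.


omega_joint = omega_motor / N = 4057 / 30 = 135.2333

135.2333 RPM


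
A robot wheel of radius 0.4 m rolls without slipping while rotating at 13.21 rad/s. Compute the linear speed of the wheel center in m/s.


v = omega * r = 13.21 * 0.4 = 5.2840

5.2840 m/s


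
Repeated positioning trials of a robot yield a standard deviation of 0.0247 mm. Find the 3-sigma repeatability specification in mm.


repeatability = 3*sigma = 3*0.0247 = 0.0741

0.0741 mm
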